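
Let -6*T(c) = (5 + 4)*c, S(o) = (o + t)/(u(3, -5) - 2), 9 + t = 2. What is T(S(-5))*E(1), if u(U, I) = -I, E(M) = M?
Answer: 6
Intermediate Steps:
t = -7 (t = -9 + 2 = -7)
S(o) = -7/3 + o/3 (S(o) = (o - 7)/(-1*(-5) - 2) = (-7 + o)/(5 - 2) = (-7 + o)/3 = (-7 + o)*(⅓) = -7/3 + o/3)
T(c) = -3*c/2 (T(c) = -(5 + 4)*c/6 = -3*c/2)
T(S(-5))*E(1) = -3*(-7/3 + (⅓)*(-5))/2*1 = -3*(-7/3 - 5/3)/2*1 = -3/2*(-4)*1 = 6*1 = 6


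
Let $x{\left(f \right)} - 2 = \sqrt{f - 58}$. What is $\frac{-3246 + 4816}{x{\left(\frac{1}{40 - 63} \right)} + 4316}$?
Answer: $\frac{155922980}{428839187} - \frac{1570 i \sqrt{30705}}{428839187} \approx 0.36359 - 0.00064152 i$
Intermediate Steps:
$x{\left(f \right)} = 2 + \sqrt{-58 + f}$ ($x{\left(f \right)} = 2 + \sqrt{f - 58} = 2 + \sqrt{-58 + f}$)
$\frac{-3246 + 4816}{x{\left(\frac{1}{40 - 63} \right)} + 4316} = \frac{-3246 + 4816}{\left(2 + \sqrt{-58 + \frac{1}{40 - 63}}\right) + 4316} = \frac{1570}{\left(2 + \sqrt{-58 + \frac{1}{-23}}\right) + 4316} = \frac{1570}{\left(2 + \sqrt{-58 - \frac{1}{23}}\right) + 4316} = \frac{1570}{\left(2 + \sqrt{- \frac{1335}{23}}\right) + 4316} = \frac{1570}{\left(2 + \frac{i \sqrt{30705}}{23}\right) + 4316} = \frac{1570}{4318 + \frac{i \sqrt{30705}}{23}}$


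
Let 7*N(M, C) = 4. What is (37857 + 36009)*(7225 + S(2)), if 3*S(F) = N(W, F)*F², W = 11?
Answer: 3736166902/7 ≈ 5.3374e+8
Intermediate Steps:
N(M, C) = 4/7 (N(M, C) = (⅐)*4 = 4/7)
S(F) = 4*F²/21 (S(F) = (4*F²/7)/3 = 4*F²/21)
(37857 + 36009)*(7225 + S(2)) = (37857 + 36009)*(7225 + (4/21)*2²) = 73866*(7225 + (4/21)*4) = 73866*(7225 + 16/21) = 73866*(151741/21) = 3736166902/7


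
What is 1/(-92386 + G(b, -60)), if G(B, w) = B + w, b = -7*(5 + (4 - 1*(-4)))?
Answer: -1/92537 ≈ -1.0806e-5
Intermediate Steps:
b = -91 (b = -7*(5 + (4 + 4)) = -7*(5 + 8) = -7*13 = -91)
1/(-92386 + G(b, -60)) = 1/(-92386 + (-91 - 60)) = 1/(-92386 - 151) = 1/(-92537) = -1/92537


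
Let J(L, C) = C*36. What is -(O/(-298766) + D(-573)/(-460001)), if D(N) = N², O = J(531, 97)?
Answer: 49849932753/68716329383 ≈ 0.72544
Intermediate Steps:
J(L, C) = 36*C
O = 3492 (O = 36*97 = 3492)
-(O/(-298766) + D(-573)/(-460001)) = -(3492/(-298766) + (-573)²/(-460001)) = -(3492*(-1/298766) + 328329*(-1/460001)) = -(-1746/149383 - 328329/460001) = -1*(-49849932753/68716329383) = 49849932753/68716329383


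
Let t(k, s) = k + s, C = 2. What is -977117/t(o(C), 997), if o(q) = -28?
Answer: -977117/969 ≈ -1008.4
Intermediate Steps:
-977117/t(o(C), 997) = -977117/(-28 + 997) = -977117/969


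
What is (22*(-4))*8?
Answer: -704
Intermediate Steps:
(22*(-4))*8 = -88*8 = -704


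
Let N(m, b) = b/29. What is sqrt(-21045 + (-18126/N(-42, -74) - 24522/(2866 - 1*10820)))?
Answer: I*sqrt(301807612219281)/147149 ≈ 118.06*I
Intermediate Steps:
N(m, b) = b/29 (N(m, b) = b*(1/29) = b/29)
sqrt(-21045 + (-18126/N(-42, -74) - 24522/(2866 - 1*10820))) = sqrt(-21045 + (-18126/((1/29)*(-74)) - 24522/(2866 - 1*10820))) = sqrt(-21045 + (-18126/(-74/29) - 24522/(2866 - 10820))) = sqrt(-21045 + (-18126*(-29/74) - 24522/(-7954))) = sqrt(-21045 + (262827/37 - 24522*(-1/7954))) = sqrt(-21045 + (262827/37 + 12261/3977)) = sqrt(-21045 + 1045716636/147149) = sqrt(-2051034069/147149) = I*sqrt(301807612219281)/147149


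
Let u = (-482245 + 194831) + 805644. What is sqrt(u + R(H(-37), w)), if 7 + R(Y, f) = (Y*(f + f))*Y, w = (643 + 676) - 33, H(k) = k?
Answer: sqrt(4039291) ≈ 2009.8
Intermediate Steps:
w = 1286 (w = 1319 - 33 = 1286)
u = 518230 (u = -287414 + 805644 = 518230)
R(Y, f) = -7 + 2*f*Y**2 (R(Y, f) = -7 + (Y*(f + f))*Y = -7 + (Y*(2*f))*Y = -7 + (2*Y*f)*Y = -7 + 2*f*Y**2)
sqrt(u + R(H(-37), w)) = sqrt(518230 + (-7 + 2*1286*(-37)**2)) = sqrt(518230 + (-7 + 2*1286*1369)) = sqrt(518230 + (-7 + 3521068)) = sqrt(518230 + 3521061) = sqrt(4039291)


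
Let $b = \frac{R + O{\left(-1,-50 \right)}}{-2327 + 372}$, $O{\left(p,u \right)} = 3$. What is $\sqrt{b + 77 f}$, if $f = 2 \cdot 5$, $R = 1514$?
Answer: $\frac{\sqrt{2939993515}}{1955} \approx 27.735$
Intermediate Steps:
$f = 10$
$b = - \frac{1517}{1955}$ ($b = \frac{1514 + 3}{-2327 + 372} = \frac{1517}{-1955} = 1517 \left(- \frac{1}{1955}\right) = - \frac{1517}{1955} \approx -0.77596$)
$\sqrt{b + 77 f} = \sqrt{- \frac{1517}{1955} + 77 \cdot 10} = \sqrt{- \frac{1517}{1955} + 770} = \sqrt{\frac{1503833}{1955}} = \frac{\sqrt{2939993515}}{1955}$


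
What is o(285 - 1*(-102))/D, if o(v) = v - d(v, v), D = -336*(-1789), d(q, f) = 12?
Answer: 125/200368 ≈ 0.00062385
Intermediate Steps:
D = 601104
o(v) = -12 + v (o(v) = v - 1*12 = v - 12 = -12 + v)
o(285 - 1*(-102))/D = (-12 + (285 - 1*(-102)))/601104 = (-12 + (285 + 102))*(1/601104) = (-12 + 387)*(1/601104) = 375*(1/601104) = 125/200368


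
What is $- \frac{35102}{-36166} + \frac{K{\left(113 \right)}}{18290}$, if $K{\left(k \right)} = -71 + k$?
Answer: $\frac{160883638}{165369035} \approx 0.97288$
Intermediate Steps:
$- \frac{35102}{-36166} + \frac{K{\left(113 \right)}}{18290} = - \frac{35102}{-36166} + \frac{-71 + 113}{18290} = \left(-35102\right) \left(- \frac{1}{36166}\right) + 42 \cdot \frac{1}{18290} = \frac{17551}{18083} + \frac{21}{9145} = \frac{160883638}{165369035}$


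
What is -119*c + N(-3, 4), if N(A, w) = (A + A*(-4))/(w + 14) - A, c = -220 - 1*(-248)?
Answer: -6657/2 ≈ -3328.5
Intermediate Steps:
c = 28 (c = -220 + 248 = 28)
N(A, w) = -A - 3*A/(14 + w) (N(A, w) = (A - 4*A)/(14 + w) - A = (-3*A)/(14 + w) - A = -3*A/(14 + w) - A = -A - 3*A/(14 + w))
-119*c + N(-3, 4) = -119*28 - 1*(-3)*(17 + 4)/(14 + 4) = -3332 - 1*(-3)*21/18 = -3332 - 1*(-3)*1/18*21 = -3332 + 7/2 = -6657/2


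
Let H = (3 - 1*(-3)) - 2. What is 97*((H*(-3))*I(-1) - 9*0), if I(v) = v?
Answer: 1164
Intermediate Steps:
H = 4 (H = (3 + 3) - 2 = 6 - 2 = 4)
97*((H*(-3))*I(-1) - 9*0) = 97*((4*(-3))*(-1) - 9*0) = 97*(-12*(-1) + 0) = 97*(12 + 0) = 97*12 = 1164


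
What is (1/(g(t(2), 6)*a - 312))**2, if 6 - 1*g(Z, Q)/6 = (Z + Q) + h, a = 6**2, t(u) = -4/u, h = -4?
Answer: 1/968256 ≈ 1.0328e-6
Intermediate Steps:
a = 36
g(Z, Q) = 60 - 6*Q - 6*Z (g(Z, Q) = 36 - 6*((Z + Q) - 4) = 36 - 6*((Q + Z) - 4) = 36 - 6*(-4 + Q + Z) = 36 + (24 - 6*Q - 6*Z) = 60 - 6*Q - 6*Z)
(1/(g(t(2), 6)*a - 312))**2 = (1/((60 - 6*6 - (-24)/2)*36 - 312))**2 = (1/((60 - 36 - (-24)/2)*36 - 312))**2 = (1/((60 - 36 - 6*(-2))*36 - 312))**2 = (1/((60 - 36 + 12)*36 - 312))**2 = (1/(36*36 - 312))**2 = (1/(1296 - 312))**2 = (1/984)**2 = 1/968256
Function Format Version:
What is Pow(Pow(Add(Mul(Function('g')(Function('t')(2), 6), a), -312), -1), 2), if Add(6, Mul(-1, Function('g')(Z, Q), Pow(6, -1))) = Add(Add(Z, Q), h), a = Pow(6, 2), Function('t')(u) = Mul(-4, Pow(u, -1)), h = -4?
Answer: Rational(1, 968256) ≈ 1.0328e-6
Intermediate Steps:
a = 36
Function('g')(Z, Q) = Add(60, Mul(-6, Q), Mul(-6, Z)) (Function('g')(Z, Q) = Add(36, Mul(-6, Add(Add(Z, Q), -4))) = Add(36, Mul(-6, Add(Add(Q, Z), -4))) = Add(36, Mul(-6, Add(-4, Q, Z))) = Add(36, Add(24, Mul(-6, Q), Mul(-6, Z))) = Add(60, Mul(-6, Q), Mul(-6, Z)))
Pow(Pow(Add(Mul(Function('g')(Function('t')(2), 6), a), -312), -1), 2) = Pow(Pow(Add(Mul(Add(60, Mul(-6, 6), Mul(-6, Mul(-4, Pow(2, -1)))), 36), -312), -1), 2) = Pow(Pow(Add(Mul(Add(60, -36, Mul(-6, Mul(-4, Rational(1, 2)))), 36), -312), -1), 2) = Pow(Pow(Add(Mul(Add(60, -36, Mul(-6, -2)), 36), -312), -1), 2) = Pow(Pow(Add(Mul(Add(60, -36, 12), 36), -312), -1), 2) = Pow(Pow(Add(Mul(36, 36), -312), -1), 2) = Pow(Pow(Add(1296, -312), -1), 2) = Pow(Pow(984, -1), 2) = Pow(Rational(1, 984), 2) = Rational(1, 968256)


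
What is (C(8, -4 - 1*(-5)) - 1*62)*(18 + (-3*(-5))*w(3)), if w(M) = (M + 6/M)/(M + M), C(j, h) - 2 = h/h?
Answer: -3599/2 ≈ -1799.5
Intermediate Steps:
C(j, h) = 3 (C(j, h) = 2 + h/h = 2 + 1 = 3)
w(M) = (M + 6/M)/(2*M) (w(M) = (M + 6/M)/((2*M)) = (M + 6/M)*(1/(2*M)) = (M + 6/M)/(2*M))
(C(8, -4 - 1*(-5)) - 1*62)*(18 + (-3*(-5))*w(3)) = (3 - 1*62)*(18 + (-3*(-5))*(½ + 3/3²)) = (3 - 62)*(18 + 15*(½ + 3*(⅑))) = -59*(18 + 15*(½ + ⅓)) = -59*(18 + 15*(⅚)) = -59*(18 + 25/2) = -59*61/2 = -3599/2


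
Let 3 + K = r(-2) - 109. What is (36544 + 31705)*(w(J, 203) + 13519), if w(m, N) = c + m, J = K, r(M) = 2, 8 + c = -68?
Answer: 909963917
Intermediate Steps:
c = -76 (c = -8 - 68 = -76)
K = -110 (K = -3 + (2 - 109) = -3 - 107 = -110)
J = -110
w(m, N) = -76 + m
(36544 + 31705)*(w(J, 203) + 13519) = (36544 + 31705)*((-76 - 110) + 13519) = 68249*(-186 + 13519) = 68249*13333 = 909963917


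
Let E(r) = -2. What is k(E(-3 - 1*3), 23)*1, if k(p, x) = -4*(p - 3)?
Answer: 20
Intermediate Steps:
k(p, x) = 12 - 4*p (k(p, x) = -4*(-3 + p) = 12 - 4*p)
k(E(-3 - 1*3), 23)*1 = (12 - 4*(-2))*1 = (12 + 8)*1 = 20*1 = 20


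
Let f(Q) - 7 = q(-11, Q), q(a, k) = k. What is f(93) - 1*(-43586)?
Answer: 43686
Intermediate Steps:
f(Q) = 7 + Q
f(93) - 1*(-43586) = (7 + 93) - 1*(-43586) = 100 + 43586 = 43686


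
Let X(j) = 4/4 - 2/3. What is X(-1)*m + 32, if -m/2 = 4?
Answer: 88/3 ≈ 29.333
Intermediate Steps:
m = -8 (m = -2*4 = -8)
X(j) = 1/3 (X(j) = 4*(1/4) - 2*1/3 = 1 - 2/3 = 1/3)
X(-1)*m + 32 = (1/3)*(-8) + 32 = -8/3 + 32 = 88/3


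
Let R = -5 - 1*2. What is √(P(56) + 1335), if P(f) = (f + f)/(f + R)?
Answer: √65527/7 ≈ 36.569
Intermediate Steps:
R = -7 (R = -5 - 2 = -7)
P(f) = 2*f/(-7 + f) (P(f) = (f + f)/(f - 7) = (2*f)/(-7 + f) = 2*f/(-7 + f))
√(P(56) + 1335) = √(2*56/(-7 + 56) + 1335) = √(2*56/49 + 1335) = √(2*56*(1/49) + 1335) = √(16/7 + 1335) = √(9361/7) = √65527/7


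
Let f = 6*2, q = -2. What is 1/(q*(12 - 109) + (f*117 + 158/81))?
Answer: 81/129596 ≈ 0.00062502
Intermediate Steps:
f = 12
1/(q*(12 - 109) + (f*117 + 158/81)) = 1/(-2*(12 - 109) + (12*117 + 158/81)) = 1/(-2*(-97) + (1404 + 158*(1/81))) = 1/(194 + (1404 + 158/81)) = 1/(194 + 113882/81) = 1/(129596/81) = 81/129596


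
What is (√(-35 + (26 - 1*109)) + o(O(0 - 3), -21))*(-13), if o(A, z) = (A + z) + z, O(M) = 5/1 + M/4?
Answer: 1963/4 - 13*I*√118 ≈ 490.75 - 141.22*I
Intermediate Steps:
O(M) = 5 + M/4 (O(M) = 5*1 + M*(¼) = 5 + M/4)
o(A, z) = A + 2*z
(√(-35 + (26 - 1*109)) + o(O(0 - 3), -21))*(-13) = (√(-35 + (26 - 1*109)) + ((5 + (0 - 3)/4) + 2*(-21)))*(-13) = (√(-35 + (26 - 109)) + ((5 + (¼)*(-3)) - 42))*(-13) = (√(-35 - 83) + ((5 - ¾) - 42))*(-13) = (√(-118) + (17/4 - 42))*(-13) = (I*√118 - 151/4)*(-13) = (-151/4 + I*√118)*(-13) = 1963/4 - 13*I*√118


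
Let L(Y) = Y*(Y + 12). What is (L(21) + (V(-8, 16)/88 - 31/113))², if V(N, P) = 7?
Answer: 47461834455025/98883136 ≈ 4.7998e+5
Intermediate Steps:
L(Y) = Y*(12 + Y)
(L(21) + (V(-8, 16)/88 - 31/113))² = (21*(12 + 21) + (7/88 - 31/113))² = (21*33 + (7*(1/88) - 31*1/113))² = (693 + (7/88 - 31/113))² = (693 - 1937/9944)² = (6889255/9944)² = 47461834455025/98883136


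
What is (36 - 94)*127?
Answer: -7366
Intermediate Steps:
(36 - 94)*127 = -58*127 = -7366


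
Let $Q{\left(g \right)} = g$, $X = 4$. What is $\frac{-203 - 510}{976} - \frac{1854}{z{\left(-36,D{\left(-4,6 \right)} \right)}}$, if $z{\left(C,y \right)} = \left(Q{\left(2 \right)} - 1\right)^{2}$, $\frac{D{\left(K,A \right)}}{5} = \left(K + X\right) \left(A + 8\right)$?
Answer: $- \frac{1810217}{976} \approx -1854.7$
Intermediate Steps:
$D{\left(K,A \right)} = 5 \left(4 + K\right) \left(8 + A\right)$ ($D{\left(K,A \right)} = 5 \left(K + 4\right) \left(A + 8\right) = 5 \left(4 + K\right) \left(8 + A\right)$)
$z{\left(C,y \right)} = 1$ ($z{\left(C,y \right)} = \left(2 - 1\right)^{2} = 1^{2} = 1$)
$\frac{-203 - 510}{976} - \frac{1854}{z{\left(-36,D{\left(-4,6 \right)} \right)}} = \frac{-203 - 510}{976} - \frac{1854}{1} = \left(-713\right) \frac{1}{976} - 1854 = - \frac{713}{976} - 1854 = - \frac{1810217}{976}$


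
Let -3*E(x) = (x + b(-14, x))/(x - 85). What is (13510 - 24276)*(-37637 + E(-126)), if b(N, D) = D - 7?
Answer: 256494351680/633 ≈ 4.0520e+8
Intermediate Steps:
b(N, D) = -7 + D
E(x) = -(-7 + 2*x)/(3*(-85 + x)) (E(x) = -(x + (-7 + x))/(3*(x - 85)) = -(-7 + 2*x)/(3*(-85 + x)))
(13510 - 24276)*(-37637 + E(-126)) = (13510 - 24276)*(-37637 + (7 - 2*(-126))/(3*(-85 - 126))) = -10766*(-37637 + (⅓)*(7 + 252)/(-211)) = -10766*(-37637 + (⅓)*(-1/211)*259) = -10766*(-37637 - 259/633) = -10766*(-23824480/633) = 256494351680/633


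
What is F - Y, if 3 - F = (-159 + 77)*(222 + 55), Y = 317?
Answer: 22400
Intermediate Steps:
F = 22717 (F = 3 - (-159 + 77)*(222 + 55) = 3 - (-82)*277 = 3 - 1*(-22714) = 3 + 22714 = 22717)
F - Y = 22717 - 1*317 = 22717 - 317 = 22400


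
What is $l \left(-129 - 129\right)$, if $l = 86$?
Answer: $-22188$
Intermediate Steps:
$l \left(-129 - 129\right) = 86 \left(-129 - 129\right) = 86 \left(-258\right) = -22188$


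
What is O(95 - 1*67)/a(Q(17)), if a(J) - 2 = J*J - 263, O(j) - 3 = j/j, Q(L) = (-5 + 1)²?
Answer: -⅘ ≈ -0.80000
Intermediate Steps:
Q(L) = 16 (Q(L) = (-4)² = 16)
O(j) = 4 (O(j) = 3 + j/j = 3 + 1 = 4)
a(J) = -261 + J² (a(J) = 2 + (J*J - 263) = 2 + (J² - 263) = 2 + (-263 + J²) = -261 + J²)
O(95 - 1*67)/a(Q(17)) = 4/(-261 + 16²) = 4/(-261 + 256) = 4/(-5) = 4*(-⅕) = -⅘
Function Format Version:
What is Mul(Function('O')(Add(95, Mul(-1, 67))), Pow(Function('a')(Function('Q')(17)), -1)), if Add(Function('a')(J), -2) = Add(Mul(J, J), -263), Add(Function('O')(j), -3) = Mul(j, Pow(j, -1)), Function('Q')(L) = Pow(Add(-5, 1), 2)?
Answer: Rational(-4, 5) ≈ -0.80000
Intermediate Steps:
Function('Q')(L) = 16 (Function('Q')(L) = Pow(-4, 2) = 16)
Function('O')(j) = 4 (Function('O')(j) = Add(3, Mul(j, Pow(j, -1))) = Add(3, 1) = 4)
Function('a')(J) = Add(-261, Pow(J, 2)) (Function('a')(J) = Add(2, Add(Mul(J, J), -263)) = Add(2, Add(Pow(J, 2), -263)) = Add(2, Add(-263, Pow(J, 2))) = Add(-261, Pow(J, 2)))
Mul(Function('O')(Add(95, Mul(-1, 67))), Pow(Function('a')(Function('Q')(17)), -1)) = Mul(4, Pow(Add(-261, Pow(16, 2)), -1)) = Mul(4, Pow(Add(-261, 256), -1)) = Mul(4, Pow(-5, -1)) = Mul(4, Rational(-1, 5)) = Rational(-4, 5)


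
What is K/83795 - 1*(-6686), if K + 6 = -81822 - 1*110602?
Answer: 112012188/16759 ≈ 6683.7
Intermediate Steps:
K = -192430 (K = -6 + (-81822 - 1*110602) = -6 + (-81822 - 110602) = -6 - 192424 = -192430)
K/83795 - 1*(-6686) = -192430/83795 - 1*(-6686) = -192430*1/83795 + 6686 = -38486/16759 + 6686 = 112012188/16759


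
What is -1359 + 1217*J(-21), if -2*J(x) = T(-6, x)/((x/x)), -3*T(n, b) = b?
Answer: -11237/2 ≈ -5618.5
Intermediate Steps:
T(n, b) = -b/3
J(x) = x/6 (J(x) = -(-x/3)/(2*(x/x)) = -(-x/3)/(2*1) = -(-x/3)/2 = -(-1)*x/6 = x/6)
-1359 + 1217*J(-21) = -1359 + 1217*((⅙)*(-21)) = -1359 + 1217*(-7/2) = -1359 - 8519/2 = -11237/2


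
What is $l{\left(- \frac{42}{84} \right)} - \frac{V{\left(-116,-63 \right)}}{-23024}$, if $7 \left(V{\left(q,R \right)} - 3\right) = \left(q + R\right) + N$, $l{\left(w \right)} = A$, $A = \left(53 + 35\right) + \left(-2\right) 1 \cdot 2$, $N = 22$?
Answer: $\frac{1692247}{20146} \approx 83.999$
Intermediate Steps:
$A = 84$ ($A = 88 - 4 = 84$)
$l{\left(w \right)} = 84$
$V{\left(q,R \right)} = \frac{43}{7} + \frac{R}{7} + \frac{q}{7}$ ($V{\left(q,R \right)} = 3 + \frac{\left(q + R\right) + 22}{7} = 3 + \frac{\left(R + q\right) + 22}{7} = 3 + \frac{22 + R + q}{7} = 3 + \left(\frac{22}{7} + \frac{R}{7} + \frac{q}{7}\right) = \frac{43}{7} + \frac{R}{7} + \frac{q}{7}$)
$l{\left(- \frac{42}{84} \right)} - \frac{V{\left(-116,-63 \right)}}{-23024} = 84 - \frac{\frac{43}{7} + \frac{1}{7} \left(-63\right) + \frac{1}{7} \left(-116\right)}{-23024} = 84 - \left(\frac{43}{7} - 9 - \frac{116}{7}\right) \left(- \frac{1}{23024}\right) = 84 - \left(- \frac{136}{7}\right) \left(- \frac{1}{23024}\right) = 84 - \frac{17}{20146} = \frac{1692247}{20146}$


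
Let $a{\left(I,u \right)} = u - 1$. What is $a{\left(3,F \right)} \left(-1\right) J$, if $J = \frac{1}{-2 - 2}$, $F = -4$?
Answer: $- \frac{5}{4} \approx -1.25$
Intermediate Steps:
$a{\left(I,u \right)} = -1 + u$
$J = - \frac{1}{4}$ ($J = \frac{1}{-4} = - \frac{1}{4} \approx -0.25$)
$a{\left(3,F \right)} \left(-1\right) J = \left(-1 - 4\right) \left(-1\right) \left(- \frac{1}{4}\right) = \left(-5\right) \left(-1\right) \left(- \frac{1}{4}\right) = 5 \left(- \frac{1}{4}\right) = - \frac{5}{4}$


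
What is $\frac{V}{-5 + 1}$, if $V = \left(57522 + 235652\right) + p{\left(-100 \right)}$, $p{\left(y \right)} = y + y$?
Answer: $- \frac{146487}{2} \approx -73244.0$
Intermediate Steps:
$p{\left(y \right)} = 2 y$
$V = 292974$ ($V = \left(57522 + 235652\right) + 2 \left(-100\right) = 293174 - 200 = 292974$)
$\frac{V}{-5 + 1} = \frac{292974}{-5 + 1} = \frac{292974}{-4} = 292974 \left(- \frac{1}{4}\right) = - \frac{146487}{2}$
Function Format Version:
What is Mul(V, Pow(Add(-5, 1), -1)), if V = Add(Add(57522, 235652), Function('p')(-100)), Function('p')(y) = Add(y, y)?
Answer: Rational(-146487, 2) ≈ -73244.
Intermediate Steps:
Function('p')(y) = Mul(2, y)
V = 292974 (V = Add(Add(57522, 235652), Mul(2, -100)) = Add(293174, -200) = 292974)
Mul(V, Pow(Add(-5, 1), -1)) = Mul(292974, Pow(Add(-5, 1), -1)) = Mul(292974, Pow(-4, -1)) = Mul(292974, Rational(-1, 4)) = Rational(-146487, 2)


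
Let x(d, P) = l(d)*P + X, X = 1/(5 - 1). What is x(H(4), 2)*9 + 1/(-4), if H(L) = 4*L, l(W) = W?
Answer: 290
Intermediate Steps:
X = 1/4 ≈ 0.25000
x(d, P) = 1/4 + P*d (x(d, P) = d*P + 1/4 = P*d + 1/4 = 1/4 + P*d)
x(H(4), 2)*9 + 1/(-4) = (1/4 + 2*(4*4))*9 + 1/(-4) = (1/4 + 2*16)*9 - 1/4 = (1/4 + 32)*9 - 1/4 = (129/4)*9 - 1/4 = 1161/4 - 1/4 = 290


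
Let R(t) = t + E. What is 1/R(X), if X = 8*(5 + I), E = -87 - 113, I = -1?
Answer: -1/168 ≈ -0.0059524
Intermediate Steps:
E = -200
X = 32 (X = 8*(5 - 1) = 8*4 = 32)
R(t) = -200 + t (R(t) = t - 200 = -200 + t)
1/R(X) = 1/(-200 + 32) = 1/(-168) = -1/168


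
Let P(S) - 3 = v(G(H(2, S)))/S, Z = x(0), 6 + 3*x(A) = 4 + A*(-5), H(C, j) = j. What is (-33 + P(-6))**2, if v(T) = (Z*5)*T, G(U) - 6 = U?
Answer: 900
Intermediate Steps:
G(U) = 6 + U
x(A) = -2/3 - 5*A/3 (x(A) = -2 + (4 + A*(-5))/3 = -2 + (4 - 5*A)/3 = -2 + (4/3 - 5*A/3) = -2/3 - 5*A/3)
Z = -2/3 (Z = -2/3 - 5/3*0 = -2/3 + 0 = -2/3 ≈ -0.66667)
v(T) = -10*T/3 (v(T) = (-2/3*5)*T = -10*T/3)
P(S) = 3 + (-20 - 10*S/3)/S (P(S) = 3 + (-10*(6 + S)/3)/S = 3 + (-20 - 10*S/3)/S)
(-33 + P(-6))**2 = (-33 + (1/3)*(-60 - 1*(-6))/(-6))**2 = (-33 + (1/3)*(-1/6)*(-60 + 6))**2 = (-33 + (1/3)*(-1/6)*(-54))**2 = (-33 + 3)**2 = (-30)**2 = 900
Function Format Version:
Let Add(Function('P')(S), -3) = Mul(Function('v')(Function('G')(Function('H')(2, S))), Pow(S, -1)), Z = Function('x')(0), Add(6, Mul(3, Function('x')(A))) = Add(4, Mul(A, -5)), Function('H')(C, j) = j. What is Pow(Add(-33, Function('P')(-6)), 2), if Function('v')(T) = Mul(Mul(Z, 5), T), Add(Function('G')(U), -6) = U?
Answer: 900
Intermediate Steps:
Function('G')(U) = Add(6, U)
Function('x')(A) = Add(Rational(-2, 3), Mul(Rational(-5, 3), A)) (Function('x')(A) = Add(-2, Mul(Rational(1, 3), Add(4, Mul(A, -5)))) = Add(-2, Mul(Rational(1, 3), Add(4, Mul(-5, A)))) = Add(-2, Add(Rational(4, 3), Mul(Rational(-5, 3), A))) = Add(Rational(-2, 3), Mul(Rational(-5, 3), A)))
Z = Rational(-2, 3) (Z = Add(Rational(-2, 3), Mul(Rational(-5, 3), 0)) = Add(Rational(-2, 3), 0) = Rational(-2, 3) ≈ -0.66667)
Function('v')(T) = Mul(Rational(-10, 3), T) (Function('v')(T) = Mul(Mul(Rational(-2, 3), 5), T) = Mul(Rational(-10, 3), T))
Function('P')(S) = Add(3, Mul(Pow(S, -1), Add(-20, Mul(Rational(-10, 3), S)))) (Function('P')(S) = Add(3, Mul(Mul(Rational(-10, 3), Add(6, S)), Pow(S, -1))) = Add(3, Mul(Add(-20, Mul(Rational(-10, 3), S)), Pow(S, -1))) = Add(3, Mul(Pow(S, -1), Add(-20, Mul(Rational(-10, 3), S)))))
Pow(Add(-33, Function('P')(-6)), 2) = Pow(Add(-33, Mul(Rational(1, 3), Pow(-6, -1), Add(-60, Mul(-1, -6)))), 2) = Pow(Add(-33, Mul(Rational(1, 3), Rational(-1, 6), Add(-60, 6))), 2) = Pow(Add(-33, Mul(Rational(1, 3), Rational(-1, 6), -54)), 2) = Pow(Add(-33, 3), 2) = Pow(-30, 2) = 900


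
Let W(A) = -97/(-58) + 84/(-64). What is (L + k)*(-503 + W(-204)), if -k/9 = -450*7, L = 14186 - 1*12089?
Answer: -7101001575/464 ≈ -1.5304e+7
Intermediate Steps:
W(A) = 167/464 (W(A) = -97*(-1/58) + 84*(-1/64) = 97/58 - 21/16 = 167/464)
L = 2097 (L = 14186 - 12089 = 2097)
k = 28350 (k = -(-4050)*7 = -9*(-3150) = 28350)
(L + k)*(-503 + W(-204)) = (2097 + 28350)*(-503 + 167/464) = 30447*(-233225/464) = -7101001575/464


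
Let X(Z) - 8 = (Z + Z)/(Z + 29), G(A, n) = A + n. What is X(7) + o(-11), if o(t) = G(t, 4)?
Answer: 25/18 ≈ 1.3889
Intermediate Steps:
o(t) = 4 + t (o(t) = t + 4 = 4 + t)
X(Z) = 8 + 2*Z/(29 + Z) (X(Z) = 8 + (Z + Z)/(Z + 29) = 8 + (2*Z)/(29 + Z) = 8 + 2*Z/(29 + Z))
X(7) + o(-11) = 2*(116 + 5*7)/(29 + 7) + (4 - 11) = 2*(116 + 35)/36 - 7 = 2*(1/36)*151 - 7 = 151/18 - 7 = 25/18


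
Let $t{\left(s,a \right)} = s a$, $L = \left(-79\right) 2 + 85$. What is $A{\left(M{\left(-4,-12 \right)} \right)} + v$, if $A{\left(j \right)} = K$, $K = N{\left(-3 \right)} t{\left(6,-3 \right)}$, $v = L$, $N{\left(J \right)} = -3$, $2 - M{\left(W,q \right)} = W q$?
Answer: $-19$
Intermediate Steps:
$M{\left(W,q \right)} = 2 - W q$
$L = -73$ ($L = -158 + 85 = -73$)
$v = -73$
$t{\left(s,a \right)} = a s$
$K = 54$ ($K = - 3 \left(\left(-3\right) 6\right) = \left(-3\right) \left(-18\right) = 54$)
$A{\left(j \right)} = 54$
$A{\left(M{\left(-4,-12 \right)} \right)} + v = 54 - 73 = -19$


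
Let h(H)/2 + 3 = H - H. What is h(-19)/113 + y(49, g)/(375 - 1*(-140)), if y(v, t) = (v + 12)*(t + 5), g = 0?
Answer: 6275/11639 ≈ 0.53914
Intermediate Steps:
h(H) = -6 (h(H) = -6 + 2*(H - H) = -6 + 2*0 = -6 + 0 = -6)
y(v, t) = (5 + t)*(12 + v) (y(v, t) = (12 + v)*(5 + t) = (5 + t)*(12 + v))
h(-19)/113 + y(49, g)/(375 - 1*(-140)) = -6/113 + (60 + 5*49 + 12*0 + 0*49)/(375 - 1*(-140)) = -6*1/113 + (60 + 245 + 0 + 0)/(375 + 140) = -6/113 + 305/515 = -6/113 + 305*(1/515) = -6/113 + 61/103 = 6275/11639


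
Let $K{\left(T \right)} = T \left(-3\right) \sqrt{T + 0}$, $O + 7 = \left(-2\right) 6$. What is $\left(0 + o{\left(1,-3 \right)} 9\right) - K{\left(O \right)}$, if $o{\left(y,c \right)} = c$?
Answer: $-27 - 57 i \sqrt{19} \approx -27.0 - 248.46 i$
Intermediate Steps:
$O = -19$ ($O = -7 - 12 = -19$)
$K{\left(T \right)} = - 3 T^{\frac{3}{2}}$ ($K{\left(T \right)} = - 3 T \sqrt{T} = - 3 T^{\frac{3}{2}}$)
$\left(0 + o{\left(1,-3 \right)} 9\right) - K{\left(O \right)} = \left(0 - 27\right) - - 3 \left(-19\right)^{\frac{3}{2}} = \left(0 - 27\right) - - 3 \left(- 19 i \sqrt{19}\right) = -27 - 57 i \sqrt{19}$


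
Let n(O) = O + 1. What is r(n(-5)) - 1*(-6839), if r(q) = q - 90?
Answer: 6745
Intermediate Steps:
n(O) = 1 + O
r(q) = -90 + q
r(n(-5)) - 1*(-6839) = (-90 + (1 - 5)) - 1*(-6839) = (-90 - 4) + 6839 = -94 + 6839 = 6745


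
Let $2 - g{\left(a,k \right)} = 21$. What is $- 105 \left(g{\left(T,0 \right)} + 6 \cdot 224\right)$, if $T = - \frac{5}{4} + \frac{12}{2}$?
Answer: $-139125$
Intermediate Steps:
$T = \frac{19}{4}$ ($T = \left(-5\right) \frac{1}{4} + 12 \cdot \frac{1}{2} = - \frac{5}{4} + 6 = \frac{19}{4} \approx 4.75$)
$g{\left(a,k \right)} = -19$ ($g{\left(a,k \right)} = 2 - 21 = -19$)
$- 105 \left(g{\left(T,0 \right)} + 6 \cdot 224\right) = - 105 \left(-19 + 6 \cdot 224\right) = - 105 \left(-19 + 1344\right) = \left(-105\right) 1325 = -139125$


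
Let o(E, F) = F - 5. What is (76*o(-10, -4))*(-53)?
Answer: 36252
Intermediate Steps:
o(E, F) = -5 + F
(76*o(-10, -4))*(-53) = (76*(-5 - 4))*(-53) = (76*(-9))*(-53) = -684*(-53) = 36252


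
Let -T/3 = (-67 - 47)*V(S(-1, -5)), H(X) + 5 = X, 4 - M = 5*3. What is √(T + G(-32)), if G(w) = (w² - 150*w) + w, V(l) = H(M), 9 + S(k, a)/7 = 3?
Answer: 8*√5 ≈ 17.889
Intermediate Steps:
S(k, a) = -42 (S(k, a) = -63 + 7*3 = -63 + 21 = -42)
M = -11 (M = 4 - 5*3 = 4 - 1*15 = 4 - 15 = -11)
H(X) = -5 + X
V(l) = -16 (V(l) = -5 - 11 = -16)
G(w) = w² - 149*w
T = -5472 (T = -3*(-67 - 47)*(-16) = -(-342)*(-16) = -3*1824 = -5472)
√(T + G(-32)) = √(-5472 - 32*(-149 - 32)) = √(-5472 - 32*(-181)) = √(-5472 + 5792) = √320 = 8*√5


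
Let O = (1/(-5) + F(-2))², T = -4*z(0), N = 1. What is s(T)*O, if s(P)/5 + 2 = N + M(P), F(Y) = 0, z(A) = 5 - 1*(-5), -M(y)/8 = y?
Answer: 319/5 ≈ 63.800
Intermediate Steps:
M(y) = -8*y
z(A) = 10 (z(A) = 5 + 5 = 10)
T = -40 (T = -4*10 = -40)
s(P) = -5 - 40*P (s(P) = -10 + 5*(1 - 8*P) = -10 + (5 - 40*P) = -5 - 40*P)
O = 1/25 (O = (1/(-5) + 0)² = (-⅕ + 0)² = (-⅕)² = 1/25 ≈ 0.040000)
s(T)*O = (-5 - 40*(-40))*(1/25) = (-5 + 1600)*(1/25) = 1595*(1/25) = 319/5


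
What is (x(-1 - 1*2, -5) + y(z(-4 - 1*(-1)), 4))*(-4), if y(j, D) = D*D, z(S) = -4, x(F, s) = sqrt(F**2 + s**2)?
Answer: -64 - 4*sqrt(34) ≈ -87.324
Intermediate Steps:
y(j, D) = D**2
(x(-1 - 1*2, -5) + y(z(-4 - 1*(-1)), 4))*(-4) = (sqrt((-1 - 1*2)**2 + (-5)**2) + 4**2)*(-4) = (sqrt((-1 - 2)**2 + 25) + 16)*(-4) = (sqrt((-3)**2 + 25) + 16)*(-4) = (sqrt(9 + 25) + 16)*(-4) = (sqrt(34) + 16)*(-4) = (16 + sqrt(34))*(-4) = -64 - 4*sqrt(34)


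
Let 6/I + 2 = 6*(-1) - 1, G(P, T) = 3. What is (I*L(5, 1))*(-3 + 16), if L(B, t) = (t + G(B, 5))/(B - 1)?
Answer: -26/3 ≈ -8.6667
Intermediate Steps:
I = -2/3 (I = 6/(-2 + (6*(-1) - 1)) = 6/(-2 + (-6 - 1)) = 6/(-2 - 7) = 6/(-9) = 6*(-1/9) = -2/3 ≈ -0.66667)
L(B, t) = (3 + t)/(-1 + B) (L(B, t) = (t + 3)/(B - 1) = (3 + t)/(-1 + B))
(I*L(5, 1))*(-3 + 16) = (-2*(3 + 1)/(3*(-1 + 5)))*(-3 + 16) = -2*4/(3*4)*13 = -4/6*13 = -2/3*1*13 = -2/3*13 = -26/3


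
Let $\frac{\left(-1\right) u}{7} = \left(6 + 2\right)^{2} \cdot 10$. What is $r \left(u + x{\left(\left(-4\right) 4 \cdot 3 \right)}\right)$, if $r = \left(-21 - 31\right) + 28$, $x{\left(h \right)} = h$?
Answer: $108672$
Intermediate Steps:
$u = -4480$ ($u = - 7 \left(6 + 2\right)^{2} \cdot 10 = - 7 \cdot 8^{2} \cdot 10 = - 7 \cdot 64 \cdot 10 = \left(-7\right) 640 = -4480$)
$r = -24$ ($r = -52 + 28 = -24$)
$r \left(u + x{\left(\left(-4\right) 4 \cdot 3 \right)}\right) = - 24 \left(-4480 + \left(-4\right) 4 \cdot 3\right) = - 24 \left(-4480 - 48\right) = \left(-24\right) \left(-4528\right) = 108672$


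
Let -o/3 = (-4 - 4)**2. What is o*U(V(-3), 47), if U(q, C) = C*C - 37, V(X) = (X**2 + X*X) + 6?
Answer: -417024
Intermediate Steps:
V(X) = 6 + 2*X**2 (V(X) = (X**2 + X**2) + 6 = 2*X**2 + 6 = 6 + 2*X**2)
U(q, C) = -37 + C**2 (U(q, C) = C**2 - 37 = -37 + C**2)
o = -192 (o = -3*(-4 - 4)**2 = -3*(-8)**2 = -3*64 = -192)
o*U(V(-3), 47) = -192*(-37 + 47**2) = -192*(-37 + 2209) = -192*2172 = -417024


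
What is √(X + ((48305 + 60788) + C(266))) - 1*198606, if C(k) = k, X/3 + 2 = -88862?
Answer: -198606 + I*√157233 ≈ -1.9861e+5 + 396.53*I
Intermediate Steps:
X = -266592 (X = -6 + 3*(-88862) = -6 - 266586 = -266592)
√(X + ((48305 + 60788) + C(266))) - 1*198606 = √(-266592 + ((48305 + 60788) + 266)) - 1*198606 = √(-266592 + (109093 + 266)) - 198606 = √(-266592 + 109359) - 198606 = √(-157233) - 198606 = I*√157233 - 198606 = -198606 + I*√157233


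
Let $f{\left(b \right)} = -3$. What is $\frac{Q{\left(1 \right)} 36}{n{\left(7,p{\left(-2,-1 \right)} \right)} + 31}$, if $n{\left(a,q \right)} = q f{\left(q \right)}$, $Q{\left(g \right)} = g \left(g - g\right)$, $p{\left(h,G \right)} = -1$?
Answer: $0$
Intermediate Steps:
$Q{\left(g \right)} = 0$ ($Q{\left(g \right)} = g 0 = 0$)
$n{\left(a,q \right)} = - 3 q$ ($n{\left(a,q \right)} = q \left(-3\right) = - 3 q$)
$\frac{Q{\left(1 \right)} 36}{n{\left(7,p{\left(-2,-1 \right)} \right)} + 31} = \frac{0 \cdot 36}{\left(-3\right) \left(-1\right) + 31} = \frac{0}{3 + 31} = \frac{0}{34} = 0 \cdot \frac{1}{34} = 0$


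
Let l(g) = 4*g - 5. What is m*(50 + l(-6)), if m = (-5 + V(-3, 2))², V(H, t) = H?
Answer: 1344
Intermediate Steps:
l(g) = -5 + 4*g
m = 64 (m = (-5 - 3)² = (-8)² = 64)
m*(50 + l(-6)) = 64*(50 + (-5 + 4*(-6))) = 64*(50 + (-5 - 24)) = 64*(50 - 29) = 64*21 = 1344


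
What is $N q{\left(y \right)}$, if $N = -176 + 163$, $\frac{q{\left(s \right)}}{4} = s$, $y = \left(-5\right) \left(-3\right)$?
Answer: $-780$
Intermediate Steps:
$y = 15$
$q{\left(s \right)} = 4 s$
$N = -13$
$N q{\left(y \right)} = - 13 \cdot 4 \cdot 15 = \left(-13\right) 60 = -780$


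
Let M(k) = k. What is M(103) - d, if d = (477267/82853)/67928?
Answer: 82812499555/804005512 ≈ 103.00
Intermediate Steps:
d = 68181/804005512 (d = (477267*(1/82853))*(1/67928) = (477267/82853)*(1/67928) = 68181/804005512 ≈ 8.4802e-5)
M(103) - d = 103 - 1*68181/804005512 = 103 - 68181/804005512 = 82812499555/804005512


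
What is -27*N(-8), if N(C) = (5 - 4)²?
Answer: -27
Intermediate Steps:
N(C) = 1 (N(C) = 1² = 1)
-27*N(-8) = -27*1 = -27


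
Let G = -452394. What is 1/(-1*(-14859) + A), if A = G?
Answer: -1/437535 ≈ -2.2855e-6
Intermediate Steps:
A = -452394
1/(-1*(-14859) + A) = 1/(-1*(-14859) - 452394) = 1/(14859 - 452394) = 1/(-437535) = -1/437535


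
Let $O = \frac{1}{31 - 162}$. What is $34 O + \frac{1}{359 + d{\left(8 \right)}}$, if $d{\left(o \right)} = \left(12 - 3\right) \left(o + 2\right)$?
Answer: $- \frac{15135}{58819} \approx -0.25731$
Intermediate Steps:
$O = - \frac{1}{131}$ ($O = \frac{1}{-131} = - \frac{1}{131} \approx -0.0076336$)
$d{\left(o \right)} = 18 + 9 o$ ($d{\left(o \right)} = 9 \left(2 + o\right) = 18 + 9 o$)
$34 O + \frac{1}{359 + d{\left(8 \right)}} = 34 \left(- \frac{1}{131}\right) + \frac{1}{359 + \left(18 + 9 \cdot 8\right)} = - \frac{34}{131} + \frac{1}{359 + \left(18 + 72\right)} = - \frac{34}{131} + \frac{1}{359 + 90} = - \frac{34}{131} + \frac{1}{449} = - \frac{15135}{58819}$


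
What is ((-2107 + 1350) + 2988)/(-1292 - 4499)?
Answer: -2231/5791 ≈ -0.38525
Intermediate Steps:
((-2107 + 1350) + 2988)/(-1292 - 4499) = (-757 + 2988)/(-5791) = 2231*(-1/5791) = -2231/5791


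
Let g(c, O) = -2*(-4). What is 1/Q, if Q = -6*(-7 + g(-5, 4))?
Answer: -⅙ ≈ -0.16667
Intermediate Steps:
g(c, O) = 8
Q = -6 (Q = -6*(-7 + 8) = -6*1 = -6)
1/Q = 1/(-6) = -⅙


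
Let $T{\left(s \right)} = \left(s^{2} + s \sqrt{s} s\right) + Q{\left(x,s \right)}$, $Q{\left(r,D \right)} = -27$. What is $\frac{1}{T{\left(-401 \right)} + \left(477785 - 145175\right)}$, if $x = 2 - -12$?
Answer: $\frac{493384}{10612069373457} - \frac{160801 i \sqrt{401}}{10612069373457} \approx 4.6493 \cdot 10^{-8} - 3.0343 \cdot 10^{-7} i$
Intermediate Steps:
$x = 14$ ($x = 2 + 12 = 14$)
$T{\left(s \right)} = -27 + s^{2} + s^{\frac{5}{2}}$ ($T{\left(s \right)} = \left(s^{2} + s \sqrt{s} s\right) - 27 = \left(s^{2} + s^{\frac{3}{2}} s\right) - 27 = \left(s^{2} + s^{\frac{5}{2}}\right) - 27 = -27 + s^{2} + s^{\frac{5}{2}}$)
$\frac{1}{T{\left(-401 \right)} + \left(477785 - 145175\right)} = \frac{1}{\left(-27 + \left(-401\right)^{2} + \left(-401\right)^{\frac{5}{2}}\right) + \left(477785 - 145175\right)} = \frac{1}{\left(-27 + 160801 + 160801 i \sqrt{401}\right) + \left(477785 - 145175\right)} = \frac{1}{\left(160774 + 160801 i \sqrt{401}\right) + 332610} = \frac{1}{493384 + 160801 i \sqrt{401}}$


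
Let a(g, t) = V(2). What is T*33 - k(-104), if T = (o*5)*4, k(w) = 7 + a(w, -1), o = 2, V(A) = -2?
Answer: 1315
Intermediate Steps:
a(g, t) = -2
k(w) = 5 (k(w) = 7 - 2 = 5)
T = 40 (T = (2*5)*4 = 10*4 = 40)
T*33 - k(-104) = 40*33 - 1*5 = 1320 - 5 = 1315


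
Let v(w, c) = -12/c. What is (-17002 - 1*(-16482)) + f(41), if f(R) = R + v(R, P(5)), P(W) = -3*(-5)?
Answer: -2399/5 ≈ -479.80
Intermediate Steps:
P(W) = 15
f(R) = -4/5 + R (f(R) = R - 12/15 = R - 12*1/15 = R - 4/5 = -4/5 + R)
(-17002 - 1*(-16482)) + f(41) = (-17002 - 1*(-16482)) + (-4/5 + 41) = (-17002 + 16482) + 201/5 = -520 + 201/5 = -2399/5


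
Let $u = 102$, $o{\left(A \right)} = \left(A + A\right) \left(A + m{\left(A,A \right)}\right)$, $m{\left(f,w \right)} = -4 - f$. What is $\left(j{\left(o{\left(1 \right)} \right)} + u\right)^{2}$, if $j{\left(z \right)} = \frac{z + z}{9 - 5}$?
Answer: $9604$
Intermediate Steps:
$o{\left(A \right)} = - 8 A$ ($o{\left(A \right)} = \left(A + A\right) \left(A - \left(4 + A\right)\right) = 2 A \left(-4\right) = - 8 A$)
$j{\left(z \right)} = \frac{z}{2}$ ($j{\left(z \right)} = \frac{2 z}{4} = 2 z \frac{1}{4} = \frac{z}{2}$)
$\left(j{\left(o{\left(1 \right)} \right)} + u\right)^{2} = \left(\frac{\left(-8\right) 1}{2} + 102\right)^{2} = \left(\frac{1}{2} \left(-8\right) + 102\right)^{2} = \left(-4 + 102\right)^{2} = 98^{2} = 9604$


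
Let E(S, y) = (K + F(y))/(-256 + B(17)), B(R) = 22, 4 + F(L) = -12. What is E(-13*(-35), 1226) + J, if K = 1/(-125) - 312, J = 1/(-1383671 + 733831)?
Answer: 888135353/633594000 ≈ 1.4017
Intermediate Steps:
F(L) = -16 (F(L) = -4 - 12 = -16)
J = -1/649840 (J = 1/(-649840) = -1/649840 ≈ -1.5388e-6)
K = -39001/125 (K = -1/125 - 312 = -39001/125 ≈ -312.01)
E(S, y) = 13667/9750 (E(S, y) = (-39001/125 - 16)/(-256 + 22) = -41001/125/(-234) = -41001/125*(-1/234) = 13667/9750)
E(-13*(-35), 1226) + J = 13667/9750 - 1/649840 = 888135353/633594000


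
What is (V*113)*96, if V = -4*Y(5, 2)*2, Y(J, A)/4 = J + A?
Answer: -2429952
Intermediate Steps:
Y(J, A) = 4*A + 4*J (Y(J, A) = 4*(J + A) = 4*(A + J) = 4*A + 4*J)
V = -224 (V = -4*(4*2 + 4*5)*2 = -4*(8 + 20)*2 = -4*28*2 = -112*2 = -224)
(V*113)*96 = -224*113*96 = -25312*96 = -2429952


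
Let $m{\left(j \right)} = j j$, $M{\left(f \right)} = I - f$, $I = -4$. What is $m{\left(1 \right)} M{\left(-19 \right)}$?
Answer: $15$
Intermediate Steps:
$M{\left(f \right)} = -4 - f$
$m{\left(j \right)} = j^{2}$
$m{\left(1 \right)} M{\left(-19 \right)} = 1^{2} \left(-4 - -19\right) = 1 \left(-4 + 19\right) = 1 \cdot 15 = 15$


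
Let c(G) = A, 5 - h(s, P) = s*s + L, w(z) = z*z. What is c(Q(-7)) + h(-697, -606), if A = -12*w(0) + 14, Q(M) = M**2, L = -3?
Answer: -485787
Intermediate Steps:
w(z) = z**2
h(s, P) = 8 - s**2 (h(s, P) = 5 - (s*s - 3) = 5 - (s**2 - 3) = 5 - (-3 + s**2) = 5 + (3 - s**2) = 8 - s**2)
A = 14 (A = -12*0**2 + 14 = -12*0 + 14 = 0 + 14 = 14)
c(G) = 14
c(Q(-7)) + h(-697, -606) = 14 + (8 - 1*(-697)**2) = 14 + (8 - 1*485809) = 14 + (8 - 485809) = 14 - 485801 = -485787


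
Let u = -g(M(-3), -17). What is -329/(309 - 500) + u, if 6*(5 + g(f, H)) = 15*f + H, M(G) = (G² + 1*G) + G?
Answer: 1178/573 ≈ 2.0558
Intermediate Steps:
M(G) = G² + 2*G (M(G) = (G² + G) + G = (G + G²) + G = G² + 2*G)
g(f, H) = -5 + H/6 + 5*f/2 (g(f, H) = -5 + (15*f + H)/6 = -5 + (H + 15*f)/6 = -5 + (H/6 + 5*f/2) = -5 + H/6 + 5*f/2)
u = ⅓ (u = -(-5 + (⅙)*(-17) + 5*(-3*(2 - 3))/2) = -(-5 - 17/6 + 5*(-3*(-1))/2) = -(-5 - 17/6 + (5/2)*3) = -(-5 - 17/6 + 15/2) = -1*(-⅓) = ⅓ ≈ 0.33333)
-329/(309 - 500) + u = -329/(309 - 500) + ⅓ = -329/(-191) + ⅓ = -1/191*(-329) + ⅓ = 329/191 + ⅓ = 1178/573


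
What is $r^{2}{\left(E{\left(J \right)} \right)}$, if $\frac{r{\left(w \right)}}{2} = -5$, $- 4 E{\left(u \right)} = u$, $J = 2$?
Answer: $100$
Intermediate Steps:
$E{\left(u \right)} = - \frac{u}{4}$
$r{\left(w \right)} = -10$ ($r{\left(w \right)} = 2 \left(-5\right) = -10$)
$r^{2}{\left(E{\left(J \right)} \right)} = \left(-10\right)^{2} = 100$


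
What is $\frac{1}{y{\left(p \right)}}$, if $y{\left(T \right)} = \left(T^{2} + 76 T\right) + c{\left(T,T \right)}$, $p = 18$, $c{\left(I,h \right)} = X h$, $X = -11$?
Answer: $\frac{1}{1494} \approx 0.00066934$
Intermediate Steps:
$c{\left(I,h \right)} = - 11 h$
$y{\left(T \right)} = T^{2} + 65 T$ ($y{\left(T \right)} = \left(T^{2} + 76 T\right) - 11 T = T^{2} + 65 T$)
$\frac{1}{y{\left(p \right)}} = \frac{1}{18 \left(65 + 18\right)} = \frac{1}{18 \cdot 83} = \frac{1}{1494}$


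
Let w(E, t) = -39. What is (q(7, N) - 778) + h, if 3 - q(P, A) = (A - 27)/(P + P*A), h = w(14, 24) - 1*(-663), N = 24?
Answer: -26422/175 ≈ -150.98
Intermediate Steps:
h = 624 (h = -39 - 1*(-663) = -39 + 663 = 624)
q(P, A) = 3 - (-27 + A)/(P + A*P) (q(P, A) = 3 - (A - 27)/(P + P*A) = 3 - (-27 + A)/(P + A*P))
(q(7, N) - 778) + h = ((27 - 1*24 + 3*7 + 3*24*7)/(7*(1 + 24)) - 778) + 624 = ((⅐)*(27 - 24 + 21 + 504)/25 - 778) + 624 = ((⅐)*(1/25)*528 - 778) + 624 = (528/175 - 778) + 624 = -135622/175 + 624 = -26422/175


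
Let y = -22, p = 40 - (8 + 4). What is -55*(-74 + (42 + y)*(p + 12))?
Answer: -39930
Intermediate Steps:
p = 28 (p = 40 - 1*12 = 40 - 12 = 28)
-55*(-74 + (42 + y)*(p + 12)) = -55*(-74 + (42 - 22)*(28 + 12)) = -55*(-74 + 20*40) = -55*(-74 + 800) = -55*726 = -39930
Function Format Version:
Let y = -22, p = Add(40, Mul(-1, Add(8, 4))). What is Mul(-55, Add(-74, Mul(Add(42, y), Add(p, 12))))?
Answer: -39930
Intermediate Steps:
p = 28 (p = Add(40, Mul(-1, 12)) = Add(40, -12) = 28)
Mul(-55, Add(-74, Mul(Add(42, y), Add(p, 12)))) = Mul(-55, Add(-74, Mul(Add(42, -22), Add(28, 12)))) = Mul(-55, Add(-74, Mul(20, 40))) = Mul(-55, Add(-74, 800)) = Mul(-55, 726) = -39930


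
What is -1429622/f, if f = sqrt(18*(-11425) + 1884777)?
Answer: -1429622*sqrt(1679127)/1679127 ≈ -1103.3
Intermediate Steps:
f = sqrt(1679127) (f = sqrt(-205650 + 1884777) = sqrt(1679127) ≈ 1295.8)
-1429622/f = -1429622*sqrt(1679127)/1679127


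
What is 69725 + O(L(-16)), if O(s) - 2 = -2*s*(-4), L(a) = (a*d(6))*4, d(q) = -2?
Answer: 70751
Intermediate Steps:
L(a) = -8*a (L(a) = (a*(-2))*4 = -2*a*4 = -8*a)
O(s) = 2 + 8*s (O(s) = 2 - 2*s*(-4) = 2 + 8*s)
69725 + O(L(-16)) = 69725 + (2 + 8*(-8*(-16))) = 69725 + (2 + 8*128) = 69725 + (2 + 1024) = 69725 + 1026 = 70751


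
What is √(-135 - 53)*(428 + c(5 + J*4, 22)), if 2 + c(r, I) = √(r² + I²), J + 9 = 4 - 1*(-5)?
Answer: 2*I*√47*(426 + √509) ≈ 6150.4*I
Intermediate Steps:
J = 0 (J = -9 + (4 - 1*(-5)) = -9 + (4 + 5) = -9 + 9 = 0)
c(r, I) = -2 + √(I² + r²) (c(r, I) = -2 + √(r² + I²) = -2 + √(I² + r²))
√(-135 - 53)*(428 + c(5 + J*4, 22)) = √(-135 - 53)*(428 + (-2 + √(22² + (5 + 0*4)²))) = √(-188)*(428 + (-2 + √(484 + (5 + 0)²))) = (2*I*√47)*(428 + (-2 + √(484 + 5²))) = (2*I*√47)*(428 + (-2 + √(484 + 25))) = (2*I*√47)*(428 + (-2 + √509)) = (2*I*√47)*(426 + √509) = 2*I*√47*(426 + √509)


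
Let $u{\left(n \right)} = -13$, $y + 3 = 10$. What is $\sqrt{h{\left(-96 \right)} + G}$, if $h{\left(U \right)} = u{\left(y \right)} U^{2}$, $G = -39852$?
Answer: $6 i \sqrt{4435} \approx 399.57 i$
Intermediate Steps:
$y = 7$ ($y = -3 + 10 = 7$)
$h{\left(U \right)} = - 13 U^{2}$
$\sqrt{h{\left(-96 \right)} + G} = \sqrt{- 13 \left(-96\right)^{2} - 39852} = \sqrt{\left(-13\right) 9216 - 39852} = \sqrt{-119808 - 39852} = \sqrt{-159660} = 6 i \sqrt{4435}$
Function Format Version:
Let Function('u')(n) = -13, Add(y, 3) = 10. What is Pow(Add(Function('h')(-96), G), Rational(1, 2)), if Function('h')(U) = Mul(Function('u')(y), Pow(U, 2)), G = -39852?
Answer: Mul(6, I, Pow(4435, Rational(1, 2))) ≈ Mul(399.57, I)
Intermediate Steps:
y = 7 (y = Add(-3, 10) = 7)
Function('h')(U) = Mul(-13, Pow(U, 2))
Pow(Add(Function('h')(-96), G), Rational(1, 2)) = Pow(Add(Mul(-13, Pow(-96, 2)), -39852), Rational(1, 2)) = Pow(Add(Mul(-13, 9216), -39852), Rational(1, 2)) = Pow(Add(-119808, -39852), Rational(1, 2)) = Pow(-159660, Rational(1, 2)) = Mul(6, I, Pow(4435, Rational(1, 2)))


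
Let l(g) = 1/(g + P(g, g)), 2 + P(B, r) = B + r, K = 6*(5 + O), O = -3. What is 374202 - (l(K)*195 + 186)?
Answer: 12716349/34 ≈ 3.7401e+5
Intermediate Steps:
K = 12 (K = 6*(5 - 3) = 6*2 = 12)
P(B, r) = -2 + B + r (P(B, r) = -2 + (B + r) = -2 + B + r)
l(g) = 1/(-2 + 3*g) (l(g) = 1/(g + (-2 + g + g)) = 1/(g + (-2 + 2*g)) = 1/(-2 + 3*g))
374202 - (l(K)*195 + 186) = 374202 - (195/(-2 + 3*12) + 186) = 374202 - (195/(-2 + 36) + 186) = 374202 - (195/34 + 186) = 374202 - 1*6519/34 = 374202 - 6519/34 = 12716349/34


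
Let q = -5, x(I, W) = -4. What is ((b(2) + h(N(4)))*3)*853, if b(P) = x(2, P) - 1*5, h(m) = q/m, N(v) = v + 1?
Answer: -25590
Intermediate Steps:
N(v) = 1 + v
h(m) = -5/m
b(P) = -9 (b(P) = -4 - 1*5 = -4 - 5 = -9)
((b(2) + h(N(4)))*3)*853 = ((-9 - 5/(1 + 4))*3)*853 = ((-9 - 5/5)*3)*853 = ((-9 - 5*1/5)*3)*853 = ((-9 - 1)*3)*853 = -10*3*853 = -30*853 = -25590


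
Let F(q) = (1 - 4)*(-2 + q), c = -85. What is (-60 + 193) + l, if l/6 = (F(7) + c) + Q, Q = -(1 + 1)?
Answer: -479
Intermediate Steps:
F(q) = 6 - 3*q (F(q) = -3*(-2 + q) = 6 - 3*q)
Q = -2 (Q = -1*2 = -2)
l = -612 (l = 6*(((6 - 3*7) - 85) - 2) = 6*(((6 - 21) - 85) - 2) = 6*((-15 - 85) - 2) = 6*(-100 - 2) = 6*(-102) = -612)
(-60 + 193) + l = (-60 + 193) - 612 = 133 - 612 = -479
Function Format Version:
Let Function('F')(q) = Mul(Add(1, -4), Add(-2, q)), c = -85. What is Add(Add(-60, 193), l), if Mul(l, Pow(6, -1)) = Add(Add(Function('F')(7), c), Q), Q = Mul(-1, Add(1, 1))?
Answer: -479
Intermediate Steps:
Function('F')(q) = Add(6, Mul(-3, q)) (Function('F')(q) = Mul(-3, Add(-2, q)) = Add(6, Mul(-3, q)))
Q = -2 (Q = Mul(-1, 2) = -2)
l = -612 (l = Mul(6, Add(Add(Add(6, Mul(-3, 7)), -85), -2)) = Mul(6, Add(Add(Add(6, -21), -85), -2)) = Mul(6, Add(Add(-15, -85), -2)) = Mul(6, Add(-100, -2)) = Mul(6, -102) = -612)
Add(Add(-60, 193), l) = Add(Add(-60, 193), -612) = Add(133, -612) = -479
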